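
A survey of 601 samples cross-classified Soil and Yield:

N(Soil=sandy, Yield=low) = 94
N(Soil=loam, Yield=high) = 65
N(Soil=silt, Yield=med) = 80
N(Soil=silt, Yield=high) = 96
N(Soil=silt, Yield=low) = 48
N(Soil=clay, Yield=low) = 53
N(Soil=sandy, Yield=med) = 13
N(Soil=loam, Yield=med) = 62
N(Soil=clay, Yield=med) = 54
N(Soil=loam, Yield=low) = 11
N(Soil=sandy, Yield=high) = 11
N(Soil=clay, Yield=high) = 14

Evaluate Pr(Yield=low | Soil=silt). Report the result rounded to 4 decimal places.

Total with Soil=silt: 48 + 80 + 96 = 224.
P(Yield=low | Soil=silt) = 48/224 = 0.2143.

0.2143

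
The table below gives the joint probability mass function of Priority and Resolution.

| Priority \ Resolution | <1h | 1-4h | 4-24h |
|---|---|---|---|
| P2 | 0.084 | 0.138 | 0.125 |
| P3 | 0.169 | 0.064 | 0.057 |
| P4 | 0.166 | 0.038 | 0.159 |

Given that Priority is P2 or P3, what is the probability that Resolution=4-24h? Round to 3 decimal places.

P(Priority=P2) = 0.084 + 0.138 + 0.125 = 0.347.
P(Priority=P3) = 0.169 + 0.064 + 0.057 = 0.290.
P(Priority ∈ {P2, P3}) = 0.347 + 0.290 = 0.637; P(Resolution=4-24h, Priority ∈ {P2, P3}) = 0.125 + 0.057 = 0.182.
P(Resolution=4-24h | Priority ∈ {P2, P3}) = 0.182/0.637 = 0.286.

0.286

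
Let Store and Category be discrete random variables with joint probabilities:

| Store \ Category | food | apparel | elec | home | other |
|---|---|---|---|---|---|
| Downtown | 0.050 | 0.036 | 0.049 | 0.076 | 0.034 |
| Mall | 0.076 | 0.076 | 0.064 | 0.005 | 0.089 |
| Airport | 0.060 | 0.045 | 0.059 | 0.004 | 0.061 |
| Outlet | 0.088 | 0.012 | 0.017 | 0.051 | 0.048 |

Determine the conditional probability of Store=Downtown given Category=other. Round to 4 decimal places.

0.1466

P(Category=other) = 0.034 + 0.089 + 0.061 + 0.048 = 0.232.
P(Store=Downtown | Category=other) = 0.034/0.232 = 0.1466.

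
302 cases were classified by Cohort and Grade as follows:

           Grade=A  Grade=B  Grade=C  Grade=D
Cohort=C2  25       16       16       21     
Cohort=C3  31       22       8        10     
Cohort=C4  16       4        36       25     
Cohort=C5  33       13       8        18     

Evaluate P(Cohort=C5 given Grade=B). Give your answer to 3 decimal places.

0.236

Total with Grade=B: 16 + 22 + 4 + 13 = 55.
P(Cohort=C5 | Grade=B) = 13/55 = 0.236.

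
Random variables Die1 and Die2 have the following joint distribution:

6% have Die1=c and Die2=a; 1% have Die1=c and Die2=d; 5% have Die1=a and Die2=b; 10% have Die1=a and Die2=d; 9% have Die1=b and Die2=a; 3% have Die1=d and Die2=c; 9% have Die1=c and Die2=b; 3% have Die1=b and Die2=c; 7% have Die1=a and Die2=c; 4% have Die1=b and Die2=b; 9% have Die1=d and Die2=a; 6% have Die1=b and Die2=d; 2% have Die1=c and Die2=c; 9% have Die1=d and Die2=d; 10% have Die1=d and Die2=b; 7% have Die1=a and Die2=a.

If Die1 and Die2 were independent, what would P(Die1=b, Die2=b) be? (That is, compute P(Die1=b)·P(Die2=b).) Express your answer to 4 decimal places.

P(Die1=b) = 0.09 + 0.04 + 0.03 + 0.06 = 0.22.
P(Die2=b) = 0.05 + 0.04 + 0.09 + 0.10 = 0.28.
Product: 0.22 × 0.28 = 0.0616.

0.0616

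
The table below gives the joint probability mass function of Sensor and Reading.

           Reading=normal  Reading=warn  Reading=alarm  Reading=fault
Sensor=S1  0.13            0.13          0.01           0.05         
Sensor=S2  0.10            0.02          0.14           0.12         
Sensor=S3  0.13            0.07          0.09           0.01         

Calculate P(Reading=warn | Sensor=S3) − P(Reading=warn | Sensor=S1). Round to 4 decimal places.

P(Sensor=S3) = 0.13 + 0.07 + 0.09 + 0.01 = 0.30; P(Reading=warn | Sensor=S3) = 0.07/0.30 = 0.23333.
P(Sensor=S1) = 0.13 + 0.13 + 0.01 + 0.05 = 0.32; P(Reading=warn | Sensor=S1) = 0.13/0.32 = 0.40625.
Difference = -0.1729.

-0.1729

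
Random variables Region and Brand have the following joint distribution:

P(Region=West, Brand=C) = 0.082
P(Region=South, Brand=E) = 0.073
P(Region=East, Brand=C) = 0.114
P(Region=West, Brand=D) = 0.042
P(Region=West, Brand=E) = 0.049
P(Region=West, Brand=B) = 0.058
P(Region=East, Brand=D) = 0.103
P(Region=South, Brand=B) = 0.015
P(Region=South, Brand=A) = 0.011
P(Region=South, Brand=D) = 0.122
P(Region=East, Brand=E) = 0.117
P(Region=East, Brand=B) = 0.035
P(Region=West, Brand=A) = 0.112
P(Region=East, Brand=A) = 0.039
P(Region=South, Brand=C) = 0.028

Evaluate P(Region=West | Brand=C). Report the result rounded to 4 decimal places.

0.3661

P(Brand=C) = 0.028 + 0.114 + 0.082 = 0.224.
P(Region=West | Brand=C) = 0.082/0.224 = 0.3661.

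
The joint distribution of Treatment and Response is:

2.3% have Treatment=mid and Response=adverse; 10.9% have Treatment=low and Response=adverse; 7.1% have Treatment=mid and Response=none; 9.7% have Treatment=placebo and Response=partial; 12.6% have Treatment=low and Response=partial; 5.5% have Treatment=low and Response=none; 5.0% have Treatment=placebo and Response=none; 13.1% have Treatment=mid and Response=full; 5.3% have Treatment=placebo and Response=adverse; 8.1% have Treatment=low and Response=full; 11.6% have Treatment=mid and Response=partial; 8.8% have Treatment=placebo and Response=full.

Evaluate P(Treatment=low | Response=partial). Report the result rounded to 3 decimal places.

P(Response=partial) = 0.097 + 0.126 + 0.116 = 0.339.
P(Treatment=low | Response=partial) = 0.126/0.339 = 0.372.

0.372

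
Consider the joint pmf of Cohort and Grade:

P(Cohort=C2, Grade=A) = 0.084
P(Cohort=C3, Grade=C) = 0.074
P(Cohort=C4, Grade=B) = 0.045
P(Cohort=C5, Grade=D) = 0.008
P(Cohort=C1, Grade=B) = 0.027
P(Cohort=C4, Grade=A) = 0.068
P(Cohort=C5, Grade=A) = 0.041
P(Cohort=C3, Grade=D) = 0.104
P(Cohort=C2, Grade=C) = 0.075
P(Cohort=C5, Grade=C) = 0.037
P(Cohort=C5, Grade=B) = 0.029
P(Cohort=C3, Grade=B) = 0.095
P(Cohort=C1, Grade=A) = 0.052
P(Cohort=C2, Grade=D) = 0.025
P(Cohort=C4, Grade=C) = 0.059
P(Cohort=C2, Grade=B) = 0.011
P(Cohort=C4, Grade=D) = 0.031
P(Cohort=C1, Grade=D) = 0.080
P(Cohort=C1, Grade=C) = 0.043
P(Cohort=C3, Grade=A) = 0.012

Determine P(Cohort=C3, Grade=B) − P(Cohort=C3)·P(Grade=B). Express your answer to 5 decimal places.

0.03601

P(Cohort=C3) = 0.012 + 0.095 + 0.074 + 0.104 = 0.285.
P(Grade=B) = 0.027 + 0.011 + 0.095 + 0.045 + 0.029 = 0.207.
P(Cohort=C3, Grade=B) − P(Cohort=C3)P(Grade=B) = 0.095 − 0.285×0.207 = 0.03601.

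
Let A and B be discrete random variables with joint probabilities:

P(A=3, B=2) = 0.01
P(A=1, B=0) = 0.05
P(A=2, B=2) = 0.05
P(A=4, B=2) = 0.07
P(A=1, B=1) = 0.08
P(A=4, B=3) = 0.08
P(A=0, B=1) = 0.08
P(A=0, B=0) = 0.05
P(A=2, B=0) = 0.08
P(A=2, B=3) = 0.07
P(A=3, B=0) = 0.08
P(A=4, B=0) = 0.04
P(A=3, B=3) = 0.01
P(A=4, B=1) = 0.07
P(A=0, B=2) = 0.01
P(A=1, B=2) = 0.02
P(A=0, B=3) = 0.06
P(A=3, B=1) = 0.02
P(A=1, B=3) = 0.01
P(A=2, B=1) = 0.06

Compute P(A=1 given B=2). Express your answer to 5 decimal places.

P(B=2) = 0.01 + 0.02 + 0.05 + 0.01 + 0.07 = 0.16.
P(A=1 | B=2) = 0.02/0.16 = 0.12500.

0.12500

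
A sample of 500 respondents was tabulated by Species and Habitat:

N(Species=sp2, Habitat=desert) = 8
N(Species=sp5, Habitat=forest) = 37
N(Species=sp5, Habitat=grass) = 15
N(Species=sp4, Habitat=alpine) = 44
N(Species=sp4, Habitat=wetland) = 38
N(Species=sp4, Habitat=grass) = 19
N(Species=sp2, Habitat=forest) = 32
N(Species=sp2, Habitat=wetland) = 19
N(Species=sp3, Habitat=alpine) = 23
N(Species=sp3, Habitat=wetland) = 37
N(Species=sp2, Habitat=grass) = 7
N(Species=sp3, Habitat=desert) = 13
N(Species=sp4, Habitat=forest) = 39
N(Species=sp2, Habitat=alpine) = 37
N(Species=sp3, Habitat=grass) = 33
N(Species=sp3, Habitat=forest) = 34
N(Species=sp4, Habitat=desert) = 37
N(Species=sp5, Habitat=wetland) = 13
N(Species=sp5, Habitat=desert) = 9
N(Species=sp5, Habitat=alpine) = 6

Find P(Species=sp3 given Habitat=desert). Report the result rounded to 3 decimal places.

Total with Habitat=desert: 8 + 13 + 37 + 9 = 67.
P(Species=sp3 | Habitat=desert) = 13/67 = 0.194.

0.194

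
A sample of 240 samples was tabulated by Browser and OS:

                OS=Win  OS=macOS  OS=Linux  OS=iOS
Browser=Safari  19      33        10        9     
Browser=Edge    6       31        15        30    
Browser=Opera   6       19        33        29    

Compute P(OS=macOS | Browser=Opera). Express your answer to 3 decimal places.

0.218

Total with Browser=Opera: 6 + 19 + 33 + 29 = 87.
P(OS=macOS | Browser=Opera) = 19/87 = 0.218.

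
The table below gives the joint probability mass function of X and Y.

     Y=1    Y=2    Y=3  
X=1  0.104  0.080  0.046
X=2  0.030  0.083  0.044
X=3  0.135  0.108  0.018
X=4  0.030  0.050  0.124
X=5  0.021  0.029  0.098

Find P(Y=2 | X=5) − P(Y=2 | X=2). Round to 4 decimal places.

-0.3327

P(X=5) = 0.021 + 0.029 + 0.098 = 0.148; P(Y=2 | X=5) = 0.029/0.148 = 0.19595.
P(X=2) = 0.030 + 0.083 + 0.044 = 0.157; P(Y=2 | X=2) = 0.083/0.157 = 0.52866.
Difference = -0.3327.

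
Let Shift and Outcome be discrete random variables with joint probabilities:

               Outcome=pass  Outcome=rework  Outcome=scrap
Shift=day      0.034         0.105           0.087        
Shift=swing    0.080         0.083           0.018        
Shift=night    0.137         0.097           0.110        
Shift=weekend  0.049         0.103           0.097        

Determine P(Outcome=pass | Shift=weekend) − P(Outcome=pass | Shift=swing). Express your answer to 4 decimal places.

-0.2452

P(Shift=weekend) = 0.049 + 0.103 + 0.097 = 0.249; P(Outcome=pass | Shift=weekend) = 0.049/0.249 = 0.19679.
P(Shift=swing) = 0.080 + 0.083 + 0.018 = 0.181; P(Outcome=pass | Shift=swing) = 0.080/0.181 = 0.44199.
Difference = -0.2452.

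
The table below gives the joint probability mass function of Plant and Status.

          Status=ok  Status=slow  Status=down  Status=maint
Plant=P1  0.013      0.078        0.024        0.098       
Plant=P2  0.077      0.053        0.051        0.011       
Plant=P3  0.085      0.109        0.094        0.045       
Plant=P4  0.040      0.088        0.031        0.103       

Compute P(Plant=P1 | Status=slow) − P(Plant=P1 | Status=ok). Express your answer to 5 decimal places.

P(Status=slow) = 0.078 + 0.053 + 0.109 + 0.088 = 0.328; P(Plant=P1 | Status=slow) = 0.078/0.328 = 0.237805.
P(Status=ok) = 0.013 + 0.077 + 0.085 + 0.040 = 0.215; P(Plant=P1 | Status=ok) = 0.013/0.215 = 0.060465.
Difference = 0.17734.

0.17734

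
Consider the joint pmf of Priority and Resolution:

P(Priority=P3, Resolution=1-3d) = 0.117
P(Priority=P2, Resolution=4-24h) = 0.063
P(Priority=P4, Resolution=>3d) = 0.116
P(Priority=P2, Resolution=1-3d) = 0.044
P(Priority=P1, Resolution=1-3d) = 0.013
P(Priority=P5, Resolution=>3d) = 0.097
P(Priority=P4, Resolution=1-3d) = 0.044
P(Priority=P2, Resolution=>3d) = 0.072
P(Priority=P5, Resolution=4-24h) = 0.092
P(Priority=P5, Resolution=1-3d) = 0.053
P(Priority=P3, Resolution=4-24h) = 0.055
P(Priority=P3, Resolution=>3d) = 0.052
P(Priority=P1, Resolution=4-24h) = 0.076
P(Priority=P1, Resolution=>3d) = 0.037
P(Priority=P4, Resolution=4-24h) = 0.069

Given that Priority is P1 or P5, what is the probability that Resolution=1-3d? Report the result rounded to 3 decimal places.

P(Priority=P1) = 0.076 + 0.013 + 0.037 = 0.126.
P(Priority=P5) = 0.092 + 0.053 + 0.097 = 0.242.
P(Priority ∈ {P1, P5}) = 0.126 + 0.242 = 0.368; P(Resolution=1-3d, Priority ∈ {P1, P5}) = 0.013 + 0.053 = 0.066.
P(Resolution=1-3d | Priority ∈ {P1, P5}) = 0.066/0.368 = 0.179.

0.179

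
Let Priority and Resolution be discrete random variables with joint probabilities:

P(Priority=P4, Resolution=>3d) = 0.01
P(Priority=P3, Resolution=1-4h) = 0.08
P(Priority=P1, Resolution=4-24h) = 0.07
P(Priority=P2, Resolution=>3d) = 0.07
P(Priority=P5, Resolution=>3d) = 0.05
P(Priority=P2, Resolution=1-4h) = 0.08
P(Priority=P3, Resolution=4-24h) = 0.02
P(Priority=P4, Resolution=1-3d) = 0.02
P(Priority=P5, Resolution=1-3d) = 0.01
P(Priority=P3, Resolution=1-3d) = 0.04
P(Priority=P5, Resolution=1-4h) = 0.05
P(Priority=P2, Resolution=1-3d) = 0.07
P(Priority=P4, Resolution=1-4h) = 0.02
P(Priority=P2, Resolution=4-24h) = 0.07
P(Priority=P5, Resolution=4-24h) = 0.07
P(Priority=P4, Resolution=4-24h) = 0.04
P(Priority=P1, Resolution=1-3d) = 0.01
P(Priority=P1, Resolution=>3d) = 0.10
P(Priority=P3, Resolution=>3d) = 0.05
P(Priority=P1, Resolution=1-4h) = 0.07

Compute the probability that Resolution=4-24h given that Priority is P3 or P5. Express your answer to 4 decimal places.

0.2432

P(Priority=P3) = 0.08 + 0.02 + 0.04 + 0.05 = 0.19.
P(Priority=P5) = 0.05 + 0.07 + 0.01 + 0.05 = 0.18.
P(Priority ∈ {P3, P5}) = 0.19 + 0.18 = 0.37; P(Resolution=4-24h, Priority ∈ {P3, P5}) = 0.02 + 0.07 = 0.09.
P(Resolution=4-24h | Priority ∈ {P3, P5}) = 0.09/0.37 = 0.2432.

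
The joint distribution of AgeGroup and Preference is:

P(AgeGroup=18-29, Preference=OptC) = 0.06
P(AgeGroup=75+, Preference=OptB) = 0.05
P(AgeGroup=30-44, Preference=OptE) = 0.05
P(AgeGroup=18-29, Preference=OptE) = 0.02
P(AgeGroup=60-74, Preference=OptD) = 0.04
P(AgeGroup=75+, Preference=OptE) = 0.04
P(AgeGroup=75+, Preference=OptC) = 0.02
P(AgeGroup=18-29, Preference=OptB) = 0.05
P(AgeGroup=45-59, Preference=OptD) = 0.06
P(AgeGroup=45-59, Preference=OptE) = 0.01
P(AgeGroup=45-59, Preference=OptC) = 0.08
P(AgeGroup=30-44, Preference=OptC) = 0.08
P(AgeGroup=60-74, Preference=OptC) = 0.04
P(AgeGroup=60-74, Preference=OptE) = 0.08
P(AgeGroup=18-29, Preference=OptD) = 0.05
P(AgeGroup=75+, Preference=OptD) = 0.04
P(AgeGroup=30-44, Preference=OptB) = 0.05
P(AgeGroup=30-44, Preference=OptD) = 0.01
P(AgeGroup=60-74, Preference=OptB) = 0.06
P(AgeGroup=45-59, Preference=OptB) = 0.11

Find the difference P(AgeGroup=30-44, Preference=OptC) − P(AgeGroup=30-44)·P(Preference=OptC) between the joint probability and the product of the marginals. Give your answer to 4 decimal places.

P(AgeGroup=30-44) = 0.05 + 0.08 + 0.01 + 0.05 = 0.19.
P(Preference=OptC) = 0.06 + 0.08 + 0.08 + 0.04 + 0.02 = 0.28.
P(AgeGroup=30-44, Preference=OptC) − P(AgeGroup=30-44)P(Preference=OptC) = 0.08 − 0.19×0.28 = 0.0268.

0.0268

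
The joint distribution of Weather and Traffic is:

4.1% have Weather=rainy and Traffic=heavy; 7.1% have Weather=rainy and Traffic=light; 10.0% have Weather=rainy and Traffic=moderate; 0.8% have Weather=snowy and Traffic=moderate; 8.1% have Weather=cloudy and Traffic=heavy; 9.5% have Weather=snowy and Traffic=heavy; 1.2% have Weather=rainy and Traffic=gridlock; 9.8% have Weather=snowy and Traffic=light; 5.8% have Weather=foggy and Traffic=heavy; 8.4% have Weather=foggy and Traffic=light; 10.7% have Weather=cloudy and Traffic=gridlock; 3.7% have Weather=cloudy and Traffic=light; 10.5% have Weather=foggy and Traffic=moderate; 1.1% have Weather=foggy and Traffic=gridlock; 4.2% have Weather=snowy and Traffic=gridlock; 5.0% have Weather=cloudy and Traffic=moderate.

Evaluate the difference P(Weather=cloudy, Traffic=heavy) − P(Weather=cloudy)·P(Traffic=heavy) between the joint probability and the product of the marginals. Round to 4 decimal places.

P(Weather=cloudy) = 0.037 + 0.050 + 0.081 + 0.107 = 0.275.
P(Traffic=heavy) = 0.081 + 0.041 + 0.095 + 0.058 = 0.275.
P(Weather=cloudy, Traffic=heavy) − P(Weather=cloudy)P(Traffic=heavy) = 0.081 − 0.275×0.275 = 0.0054.

0.0054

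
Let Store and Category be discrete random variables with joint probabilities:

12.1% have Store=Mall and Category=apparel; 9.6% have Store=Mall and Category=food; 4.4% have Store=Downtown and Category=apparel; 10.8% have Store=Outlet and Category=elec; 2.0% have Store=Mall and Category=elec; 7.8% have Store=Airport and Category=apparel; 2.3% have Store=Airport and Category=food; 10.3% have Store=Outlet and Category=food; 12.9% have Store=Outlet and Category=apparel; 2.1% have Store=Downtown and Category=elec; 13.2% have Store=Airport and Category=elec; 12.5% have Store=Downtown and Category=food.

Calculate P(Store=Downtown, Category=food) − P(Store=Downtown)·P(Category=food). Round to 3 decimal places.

P(Store=Downtown) = 0.125 + 0.044 + 0.021 = 0.190.
P(Category=food) = 0.125 + 0.096 + 0.023 + 0.103 = 0.347.
P(Store=Downtown, Category=food) − P(Store=Downtown)P(Category=food) = 0.125 − 0.190×0.347 = 0.059.

0.059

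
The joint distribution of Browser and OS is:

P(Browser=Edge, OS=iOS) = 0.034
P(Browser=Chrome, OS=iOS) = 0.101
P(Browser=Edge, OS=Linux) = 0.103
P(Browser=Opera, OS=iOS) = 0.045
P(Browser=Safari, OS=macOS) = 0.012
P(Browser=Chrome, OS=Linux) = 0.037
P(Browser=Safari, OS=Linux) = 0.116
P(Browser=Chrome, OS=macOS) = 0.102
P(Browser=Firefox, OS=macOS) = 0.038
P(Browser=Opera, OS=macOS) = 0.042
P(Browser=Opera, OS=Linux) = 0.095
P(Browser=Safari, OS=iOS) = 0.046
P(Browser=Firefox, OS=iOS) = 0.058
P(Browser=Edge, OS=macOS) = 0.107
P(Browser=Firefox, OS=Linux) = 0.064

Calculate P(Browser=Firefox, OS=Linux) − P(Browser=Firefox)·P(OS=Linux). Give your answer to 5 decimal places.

P(Browser=Firefox) = 0.038 + 0.064 + 0.058 = 0.160.
P(OS=Linux) = 0.037 + 0.064 + 0.116 + 0.103 + 0.095 = 0.415.
P(Browser=Firefox, OS=Linux) − P(Browser=Firefox)P(OS=Linux) = 0.064 − 0.160×0.415 = -0.00240.

-0.00240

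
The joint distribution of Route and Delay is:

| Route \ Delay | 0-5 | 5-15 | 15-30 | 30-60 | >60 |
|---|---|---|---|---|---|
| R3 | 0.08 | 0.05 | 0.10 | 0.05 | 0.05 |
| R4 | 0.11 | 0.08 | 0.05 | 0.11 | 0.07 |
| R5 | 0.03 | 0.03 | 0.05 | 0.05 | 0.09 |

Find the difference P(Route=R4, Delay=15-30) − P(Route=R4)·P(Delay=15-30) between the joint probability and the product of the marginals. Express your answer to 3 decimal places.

-0.034

P(Route=R4) = 0.11 + 0.08 + 0.05 + 0.11 + 0.07 = 0.42.
P(Delay=15-30) = 0.10 + 0.05 + 0.05 = 0.20.
P(Route=R4, Delay=15-30) − P(Route=R4)P(Delay=15-30) = 0.05 − 0.42×0.20 = -0.034.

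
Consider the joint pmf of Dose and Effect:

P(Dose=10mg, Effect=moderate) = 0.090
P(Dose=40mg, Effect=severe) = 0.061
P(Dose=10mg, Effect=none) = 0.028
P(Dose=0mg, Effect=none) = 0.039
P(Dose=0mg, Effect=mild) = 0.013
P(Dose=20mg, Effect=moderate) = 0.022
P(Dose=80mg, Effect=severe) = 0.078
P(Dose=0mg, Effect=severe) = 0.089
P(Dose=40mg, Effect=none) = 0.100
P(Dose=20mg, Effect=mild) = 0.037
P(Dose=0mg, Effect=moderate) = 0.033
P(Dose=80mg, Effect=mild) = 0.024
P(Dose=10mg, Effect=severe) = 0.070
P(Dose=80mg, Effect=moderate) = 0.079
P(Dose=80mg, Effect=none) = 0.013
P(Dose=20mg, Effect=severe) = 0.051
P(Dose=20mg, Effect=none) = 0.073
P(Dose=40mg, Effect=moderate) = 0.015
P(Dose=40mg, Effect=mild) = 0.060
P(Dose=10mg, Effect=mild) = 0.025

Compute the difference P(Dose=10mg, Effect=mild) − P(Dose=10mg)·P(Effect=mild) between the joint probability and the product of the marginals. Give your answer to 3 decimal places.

-0.009

P(Dose=10mg) = 0.028 + 0.025 + 0.090 + 0.070 = 0.213.
P(Effect=mild) = 0.013 + 0.025 + 0.037 + 0.060 + 0.024 = 0.159.
P(Dose=10mg, Effect=mild) − P(Dose=10mg)P(Effect=mild) = 0.025 − 0.213×0.159 = -0.009.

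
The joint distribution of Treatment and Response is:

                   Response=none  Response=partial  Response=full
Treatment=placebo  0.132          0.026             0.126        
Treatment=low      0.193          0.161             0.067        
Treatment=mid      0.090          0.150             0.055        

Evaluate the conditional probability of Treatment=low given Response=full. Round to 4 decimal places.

P(Response=full) = 0.126 + 0.067 + 0.055 = 0.248.
P(Treatment=low | Response=full) = 0.067/0.248 = 0.2702.

0.2702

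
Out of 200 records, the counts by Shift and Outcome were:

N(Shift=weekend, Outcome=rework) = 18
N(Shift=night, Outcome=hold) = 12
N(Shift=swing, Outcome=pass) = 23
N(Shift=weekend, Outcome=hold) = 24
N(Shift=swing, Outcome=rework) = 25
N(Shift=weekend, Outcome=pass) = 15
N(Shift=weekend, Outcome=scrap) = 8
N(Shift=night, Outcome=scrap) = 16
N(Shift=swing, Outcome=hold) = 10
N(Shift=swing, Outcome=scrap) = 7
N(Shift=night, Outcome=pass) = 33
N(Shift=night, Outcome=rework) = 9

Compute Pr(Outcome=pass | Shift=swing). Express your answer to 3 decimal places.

Total with Shift=swing: 23 + 25 + 7 + 10 = 65.
P(Outcome=pass | Shift=swing) = 23/65 = 0.354.

0.354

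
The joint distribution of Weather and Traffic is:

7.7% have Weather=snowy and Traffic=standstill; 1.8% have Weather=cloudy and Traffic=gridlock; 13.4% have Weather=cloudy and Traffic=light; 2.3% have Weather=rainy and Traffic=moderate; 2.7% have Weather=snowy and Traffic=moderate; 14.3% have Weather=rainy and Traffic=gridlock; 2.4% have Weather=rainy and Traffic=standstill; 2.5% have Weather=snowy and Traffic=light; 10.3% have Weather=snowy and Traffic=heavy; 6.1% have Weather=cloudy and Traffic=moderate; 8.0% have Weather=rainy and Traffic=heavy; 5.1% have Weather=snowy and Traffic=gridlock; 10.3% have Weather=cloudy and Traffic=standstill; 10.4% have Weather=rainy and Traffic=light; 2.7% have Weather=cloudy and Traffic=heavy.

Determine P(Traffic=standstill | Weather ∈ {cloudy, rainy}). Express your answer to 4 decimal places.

0.1771

P(Weather=cloudy) = 0.134 + 0.061 + 0.027 + 0.018 + 0.103 = 0.343.
P(Weather=rainy) = 0.104 + 0.023 + 0.080 + 0.143 + 0.024 = 0.374.
P(Weather ∈ {cloudy, rainy}) = 0.343 + 0.374 = 0.717; P(Traffic=standstill, Weather ∈ {cloudy, rainy}) = 0.103 + 0.024 = 0.127.
P(Traffic=standstill | Weather ∈ {cloudy, rainy}) = 0.127/0.717 = 0.1771.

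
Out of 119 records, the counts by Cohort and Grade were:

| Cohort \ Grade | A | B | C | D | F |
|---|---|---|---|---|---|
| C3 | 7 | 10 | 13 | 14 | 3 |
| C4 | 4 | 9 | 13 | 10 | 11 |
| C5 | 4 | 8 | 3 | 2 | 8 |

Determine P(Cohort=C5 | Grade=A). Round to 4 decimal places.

0.2667

Total with Grade=A: 7 + 4 + 4 = 15.
P(Cohort=C5 | Grade=A) = 4/15 = 0.2667.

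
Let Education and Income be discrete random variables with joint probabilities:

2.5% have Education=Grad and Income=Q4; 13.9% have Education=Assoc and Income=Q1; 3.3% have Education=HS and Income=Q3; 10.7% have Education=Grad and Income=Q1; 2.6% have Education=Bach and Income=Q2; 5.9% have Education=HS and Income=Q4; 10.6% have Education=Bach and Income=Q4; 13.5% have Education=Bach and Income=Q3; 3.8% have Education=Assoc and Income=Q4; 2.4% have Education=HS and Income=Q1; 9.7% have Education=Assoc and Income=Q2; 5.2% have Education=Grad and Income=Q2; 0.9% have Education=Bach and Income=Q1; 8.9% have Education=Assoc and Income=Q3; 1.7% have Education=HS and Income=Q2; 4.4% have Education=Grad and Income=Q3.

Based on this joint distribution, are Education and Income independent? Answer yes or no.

P(Education=Bach) = 0.276 and P(Income=Q1) = 0.279, so their product is 0.07700, but P(Education=Bach, Income=Q1) = 0.009. Since these differ, Education and Income are not independent.

no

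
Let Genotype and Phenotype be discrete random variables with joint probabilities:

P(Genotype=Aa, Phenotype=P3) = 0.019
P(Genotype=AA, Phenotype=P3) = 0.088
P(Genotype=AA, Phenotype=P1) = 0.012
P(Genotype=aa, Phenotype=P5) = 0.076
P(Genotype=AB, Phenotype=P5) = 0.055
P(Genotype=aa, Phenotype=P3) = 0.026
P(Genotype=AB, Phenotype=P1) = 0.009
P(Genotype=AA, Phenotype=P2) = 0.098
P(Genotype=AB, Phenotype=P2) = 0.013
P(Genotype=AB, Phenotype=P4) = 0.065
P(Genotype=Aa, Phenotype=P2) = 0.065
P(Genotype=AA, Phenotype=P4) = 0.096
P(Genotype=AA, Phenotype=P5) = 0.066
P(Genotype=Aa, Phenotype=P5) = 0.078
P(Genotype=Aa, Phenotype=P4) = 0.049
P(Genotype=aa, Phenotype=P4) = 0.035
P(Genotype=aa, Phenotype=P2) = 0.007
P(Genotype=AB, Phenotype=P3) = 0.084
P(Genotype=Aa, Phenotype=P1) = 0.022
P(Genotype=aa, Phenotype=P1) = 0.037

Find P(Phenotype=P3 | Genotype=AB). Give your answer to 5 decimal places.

0.37168

P(Genotype=AB) = 0.009 + 0.013 + 0.084 + 0.065 + 0.055 = 0.226.
P(Phenotype=P3 | Genotype=AB) = 0.084/0.226 = 0.37168.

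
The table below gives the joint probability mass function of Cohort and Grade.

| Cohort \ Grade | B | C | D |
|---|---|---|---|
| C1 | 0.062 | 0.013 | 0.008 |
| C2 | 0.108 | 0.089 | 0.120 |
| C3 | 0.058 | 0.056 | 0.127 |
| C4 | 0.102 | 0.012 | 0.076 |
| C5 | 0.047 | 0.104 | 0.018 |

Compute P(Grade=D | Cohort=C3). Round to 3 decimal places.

0.527

P(Cohort=C3) = 0.058 + 0.056 + 0.127 = 0.241.
P(Grade=D | Cohort=C3) = 0.127/0.241 = 0.527.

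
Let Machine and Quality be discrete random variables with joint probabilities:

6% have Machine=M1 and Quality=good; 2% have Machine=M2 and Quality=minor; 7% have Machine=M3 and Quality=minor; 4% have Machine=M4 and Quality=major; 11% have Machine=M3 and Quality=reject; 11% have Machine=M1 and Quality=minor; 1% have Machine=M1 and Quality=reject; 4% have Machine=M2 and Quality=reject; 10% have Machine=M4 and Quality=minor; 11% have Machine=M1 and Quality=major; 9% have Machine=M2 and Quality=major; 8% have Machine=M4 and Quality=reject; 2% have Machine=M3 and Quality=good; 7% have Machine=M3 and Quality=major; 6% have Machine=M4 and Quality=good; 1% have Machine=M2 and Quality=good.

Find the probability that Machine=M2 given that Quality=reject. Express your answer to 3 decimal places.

0.167

P(Quality=reject) = 0.01 + 0.04 + 0.11 + 0.08 = 0.24.
P(Machine=M2 | Quality=reject) = 0.04/0.24 = 0.167.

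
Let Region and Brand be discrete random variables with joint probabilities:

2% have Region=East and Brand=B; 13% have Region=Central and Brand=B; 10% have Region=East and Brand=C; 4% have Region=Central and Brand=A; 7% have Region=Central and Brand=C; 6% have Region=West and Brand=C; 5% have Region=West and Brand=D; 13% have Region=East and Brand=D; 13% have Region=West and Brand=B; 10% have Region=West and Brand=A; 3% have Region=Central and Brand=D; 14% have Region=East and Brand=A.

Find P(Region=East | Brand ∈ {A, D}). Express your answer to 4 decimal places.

0.5510

P(Brand=A) = 0.14 + 0.10 + 0.04 = 0.28.
P(Brand=D) = 0.13 + 0.05 + 0.03 = 0.21.
P(Brand ∈ {A, D}) = 0.28 + 0.21 = 0.49; P(Region=East, Brand ∈ {A, D}) = 0.14 + 0.13 = 0.27.
P(Region=East | Brand ∈ {A, D}) = 0.27/0.49 = 0.5510.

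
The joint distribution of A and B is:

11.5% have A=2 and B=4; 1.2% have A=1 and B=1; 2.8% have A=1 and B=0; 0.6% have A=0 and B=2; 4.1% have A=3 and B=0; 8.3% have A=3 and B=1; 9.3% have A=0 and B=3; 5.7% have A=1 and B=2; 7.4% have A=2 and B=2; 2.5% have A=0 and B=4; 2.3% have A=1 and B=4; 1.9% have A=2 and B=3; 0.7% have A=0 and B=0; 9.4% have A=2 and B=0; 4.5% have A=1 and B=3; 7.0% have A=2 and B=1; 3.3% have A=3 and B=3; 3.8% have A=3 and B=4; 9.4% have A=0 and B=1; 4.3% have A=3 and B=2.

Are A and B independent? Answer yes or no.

no

P(A=2) = 0.372 and P(B=3) = 0.190, so their product is 0.07068, but P(A=2, B=3) = 0.019. Since these differ, A and B are not independent.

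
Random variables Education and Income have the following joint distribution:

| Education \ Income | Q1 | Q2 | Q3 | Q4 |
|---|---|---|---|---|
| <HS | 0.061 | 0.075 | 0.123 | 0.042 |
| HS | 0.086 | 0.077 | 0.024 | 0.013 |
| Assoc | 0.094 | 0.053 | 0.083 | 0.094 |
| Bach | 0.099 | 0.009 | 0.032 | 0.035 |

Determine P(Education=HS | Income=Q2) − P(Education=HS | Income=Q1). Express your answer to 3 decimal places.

P(Income=Q2) = 0.075 + 0.077 + 0.053 + 0.009 = 0.214; P(Education=HS | Income=Q2) = 0.077/0.214 = 0.3598.
P(Income=Q1) = 0.061 + 0.086 + 0.094 + 0.099 = 0.340; P(Education=HS | Income=Q1) = 0.086/0.340 = 0.2529.
Difference = 0.107.

0.107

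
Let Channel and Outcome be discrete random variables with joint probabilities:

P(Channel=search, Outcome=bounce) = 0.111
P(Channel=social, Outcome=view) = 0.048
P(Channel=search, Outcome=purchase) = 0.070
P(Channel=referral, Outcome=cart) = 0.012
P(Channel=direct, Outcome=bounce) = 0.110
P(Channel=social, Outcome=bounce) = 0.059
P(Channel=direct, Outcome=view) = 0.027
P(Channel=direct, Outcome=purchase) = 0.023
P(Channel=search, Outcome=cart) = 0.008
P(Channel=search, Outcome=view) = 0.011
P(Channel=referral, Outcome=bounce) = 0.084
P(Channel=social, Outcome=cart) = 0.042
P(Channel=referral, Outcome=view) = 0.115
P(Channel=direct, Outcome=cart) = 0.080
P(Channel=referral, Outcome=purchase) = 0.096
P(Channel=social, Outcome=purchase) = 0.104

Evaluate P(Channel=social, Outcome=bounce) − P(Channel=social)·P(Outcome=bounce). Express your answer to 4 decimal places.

-0.0331

P(Channel=social) = 0.059 + 0.048 + 0.042 + 0.104 = 0.253.
P(Outcome=bounce) = 0.111 + 0.059 + 0.110 + 0.084 = 0.364.
P(Channel=social, Outcome=bounce) − P(Channel=social)P(Outcome=bounce) = 0.059 − 0.253×0.364 = -0.0331.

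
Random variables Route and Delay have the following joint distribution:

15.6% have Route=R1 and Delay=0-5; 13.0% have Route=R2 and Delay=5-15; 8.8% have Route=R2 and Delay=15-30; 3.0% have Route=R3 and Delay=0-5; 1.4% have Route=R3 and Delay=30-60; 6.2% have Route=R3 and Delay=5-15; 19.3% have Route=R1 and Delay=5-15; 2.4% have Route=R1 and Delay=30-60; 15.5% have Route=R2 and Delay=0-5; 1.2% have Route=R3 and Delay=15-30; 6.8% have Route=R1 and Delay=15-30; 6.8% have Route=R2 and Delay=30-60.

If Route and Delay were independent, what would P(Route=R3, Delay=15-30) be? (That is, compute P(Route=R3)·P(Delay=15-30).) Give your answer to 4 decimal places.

0.0198

P(Route=R3) = 0.030 + 0.062 + 0.012 + 0.014 = 0.118.
P(Delay=15-30) = 0.068 + 0.088 + 0.012 = 0.168.
Product: 0.118 × 0.168 = 0.0198.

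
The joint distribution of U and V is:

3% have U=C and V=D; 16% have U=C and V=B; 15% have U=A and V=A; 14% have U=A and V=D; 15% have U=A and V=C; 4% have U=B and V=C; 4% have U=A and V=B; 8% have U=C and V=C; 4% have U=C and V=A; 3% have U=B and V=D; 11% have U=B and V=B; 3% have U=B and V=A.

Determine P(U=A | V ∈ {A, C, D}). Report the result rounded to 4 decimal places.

P(V=A) = 0.15 + 0.03 + 0.04 = 0.22.
P(V=C) = 0.15 + 0.04 + 0.08 = 0.27.
P(V=D) = 0.14 + 0.03 + 0.03 = 0.20.
P(V ∈ {A, C, D}) = 0.22 + 0.27 + 0.20 = 0.69; P(U=A, V ∈ {A, C, D}) = 0.15 + 0.15 + 0.14 = 0.44.
P(U=A | V ∈ {A, C, D}) = 0.44/0.69 = 0.6377.

0.6377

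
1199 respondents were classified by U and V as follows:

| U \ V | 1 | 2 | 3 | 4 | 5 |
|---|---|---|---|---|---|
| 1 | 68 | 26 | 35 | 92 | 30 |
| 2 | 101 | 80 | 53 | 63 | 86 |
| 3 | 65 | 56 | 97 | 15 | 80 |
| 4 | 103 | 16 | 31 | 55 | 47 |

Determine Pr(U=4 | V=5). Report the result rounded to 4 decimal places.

0.1934

Total with V=5: 30 + 86 + 80 + 47 = 243.
P(U=4 | V=5) = 47/243 = 0.1934.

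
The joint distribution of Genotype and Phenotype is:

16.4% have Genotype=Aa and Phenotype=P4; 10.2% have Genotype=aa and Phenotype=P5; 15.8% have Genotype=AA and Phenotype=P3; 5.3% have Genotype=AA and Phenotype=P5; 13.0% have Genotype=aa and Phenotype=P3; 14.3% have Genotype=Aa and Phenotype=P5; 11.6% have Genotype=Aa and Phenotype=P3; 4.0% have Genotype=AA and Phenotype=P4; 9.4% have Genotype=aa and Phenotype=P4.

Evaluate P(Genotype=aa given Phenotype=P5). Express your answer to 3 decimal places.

0.342

P(Phenotype=P5) = 0.053 + 0.143 + 0.102 = 0.298.
P(Genotype=aa | Phenotype=P5) = 0.102/0.298 = 0.342.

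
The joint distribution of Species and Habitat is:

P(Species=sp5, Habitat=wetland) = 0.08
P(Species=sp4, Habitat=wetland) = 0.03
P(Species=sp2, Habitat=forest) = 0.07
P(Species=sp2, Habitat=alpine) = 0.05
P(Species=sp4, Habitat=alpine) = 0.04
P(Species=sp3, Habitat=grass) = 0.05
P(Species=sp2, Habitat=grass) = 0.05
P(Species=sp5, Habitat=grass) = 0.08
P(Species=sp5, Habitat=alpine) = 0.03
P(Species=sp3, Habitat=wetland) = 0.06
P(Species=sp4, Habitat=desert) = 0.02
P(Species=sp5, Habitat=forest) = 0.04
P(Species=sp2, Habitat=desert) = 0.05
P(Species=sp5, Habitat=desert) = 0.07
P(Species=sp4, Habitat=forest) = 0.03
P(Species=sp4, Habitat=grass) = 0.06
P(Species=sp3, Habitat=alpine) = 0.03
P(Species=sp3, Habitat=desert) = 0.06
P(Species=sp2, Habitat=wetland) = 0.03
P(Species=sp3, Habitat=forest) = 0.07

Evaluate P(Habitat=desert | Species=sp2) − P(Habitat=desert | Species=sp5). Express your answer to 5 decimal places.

P(Species=sp2) = 0.07 + 0.05 + 0.03 + 0.05 + 0.05 = 0.25; P(Habitat=desert | Species=sp2) = 0.05/0.25 = 0.200000.
P(Species=sp5) = 0.04 + 0.08 + 0.08 + 0.07 + 0.03 = 0.30; P(Habitat=desert | Species=sp5) = 0.07/0.30 = 0.233333.
Difference = -0.03333.

-0.03333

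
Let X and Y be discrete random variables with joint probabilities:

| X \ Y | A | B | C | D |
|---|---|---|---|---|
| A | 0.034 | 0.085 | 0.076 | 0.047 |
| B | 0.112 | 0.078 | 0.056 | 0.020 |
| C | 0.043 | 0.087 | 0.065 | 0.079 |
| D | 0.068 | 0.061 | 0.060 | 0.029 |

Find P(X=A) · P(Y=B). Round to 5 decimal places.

0.07526

P(X=A) = 0.034 + 0.085 + 0.076 + 0.047 = 0.242.
P(Y=B) = 0.085 + 0.078 + 0.087 + 0.061 = 0.311.
Product: 0.242 × 0.311 = 0.07526.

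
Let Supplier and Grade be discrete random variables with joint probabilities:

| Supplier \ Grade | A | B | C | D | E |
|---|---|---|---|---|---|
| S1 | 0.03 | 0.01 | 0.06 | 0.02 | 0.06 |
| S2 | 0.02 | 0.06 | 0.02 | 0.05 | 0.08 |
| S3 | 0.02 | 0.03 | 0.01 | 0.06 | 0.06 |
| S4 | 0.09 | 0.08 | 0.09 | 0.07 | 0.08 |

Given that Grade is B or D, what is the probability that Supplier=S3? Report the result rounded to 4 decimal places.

0.2368

P(Grade=B) = 0.01 + 0.06 + 0.03 + 0.08 = 0.18.
P(Grade=D) = 0.02 + 0.05 + 0.06 + 0.07 = 0.20.
P(Grade ∈ {B, D}) = 0.18 + 0.20 = 0.38; P(Supplier=S3, Grade ∈ {B, D}) = 0.03 + 0.06 = 0.09.
P(Supplier=S3 | Grade ∈ {B, D}) = 0.09/0.38 = 0.2368.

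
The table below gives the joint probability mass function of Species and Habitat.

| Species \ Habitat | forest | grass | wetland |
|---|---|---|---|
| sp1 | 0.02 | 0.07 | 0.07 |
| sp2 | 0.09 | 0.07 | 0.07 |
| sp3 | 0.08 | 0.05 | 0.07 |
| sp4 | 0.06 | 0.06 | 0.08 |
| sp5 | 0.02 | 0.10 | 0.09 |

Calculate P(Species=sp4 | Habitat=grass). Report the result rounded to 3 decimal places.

0.171

P(Habitat=grass) = 0.07 + 0.07 + 0.05 + 0.06 + 0.10 = 0.35.
P(Species=sp4 | Habitat=grass) = 0.06/0.35 = 0.171.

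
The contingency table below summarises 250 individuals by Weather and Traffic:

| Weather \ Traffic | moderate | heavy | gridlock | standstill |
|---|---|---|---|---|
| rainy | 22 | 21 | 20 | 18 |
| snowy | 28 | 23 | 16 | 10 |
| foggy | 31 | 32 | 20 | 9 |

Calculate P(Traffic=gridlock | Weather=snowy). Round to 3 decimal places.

Total with Weather=snowy: 28 + 23 + 16 + 10 = 77.
P(Traffic=gridlock | Weather=snowy) = 16/77 = 0.208.

0.208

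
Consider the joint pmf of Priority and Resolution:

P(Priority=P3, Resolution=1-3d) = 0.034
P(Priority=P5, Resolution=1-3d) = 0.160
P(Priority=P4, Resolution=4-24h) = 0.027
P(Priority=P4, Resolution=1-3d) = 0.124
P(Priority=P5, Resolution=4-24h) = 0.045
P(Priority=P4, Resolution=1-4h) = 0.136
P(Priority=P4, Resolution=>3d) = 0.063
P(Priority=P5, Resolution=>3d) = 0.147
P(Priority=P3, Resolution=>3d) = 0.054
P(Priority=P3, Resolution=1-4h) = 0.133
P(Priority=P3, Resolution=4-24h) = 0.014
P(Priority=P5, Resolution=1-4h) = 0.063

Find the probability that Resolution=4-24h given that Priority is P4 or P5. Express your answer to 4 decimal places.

0.0941

P(Priority=P4) = 0.136 + 0.027 + 0.124 + 0.063 = 0.350.
P(Priority=P5) = 0.063 + 0.045 + 0.160 + 0.147 = 0.415.
P(Priority ∈ {P4, P5}) = 0.350 + 0.415 = 0.765; P(Resolution=4-24h, Priority ∈ {P4, P5}) = 0.027 + 0.045 = 0.072.
P(Resolution=4-24h | Priority ∈ {P4, P5}) = 0.072/0.765 = 0.0941.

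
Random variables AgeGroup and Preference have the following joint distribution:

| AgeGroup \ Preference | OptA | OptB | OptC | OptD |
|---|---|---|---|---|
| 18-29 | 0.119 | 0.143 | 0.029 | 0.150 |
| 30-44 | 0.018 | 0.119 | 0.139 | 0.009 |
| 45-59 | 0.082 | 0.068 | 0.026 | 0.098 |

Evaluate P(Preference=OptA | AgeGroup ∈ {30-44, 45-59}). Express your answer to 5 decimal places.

0.17889

P(AgeGroup=30-44) = 0.018 + 0.119 + 0.139 + 0.009 = 0.285.
P(AgeGroup=45-59) = 0.082 + 0.068 + 0.026 + 0.098 = 0.274.
P(AgeGroup ∈ {30-44, 45-59}) = 0.285 + 0.274 = 0.559; P(Preference=OptA, AgeGroup ∈ {30-44, 45-59}) = 0.018 + 0.082 = 0.100.
P(Preference=OptA | AgeGroup ∈ {30-44, 45-59}) = 0.100/0.559 = 0.17889.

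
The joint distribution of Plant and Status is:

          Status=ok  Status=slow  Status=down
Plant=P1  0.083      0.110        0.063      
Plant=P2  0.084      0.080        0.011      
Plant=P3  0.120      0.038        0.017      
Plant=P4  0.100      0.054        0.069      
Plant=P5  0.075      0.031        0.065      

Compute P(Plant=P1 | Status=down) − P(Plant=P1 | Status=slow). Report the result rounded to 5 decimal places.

P(Status=down) = 0.063 + 0.011 + 0.017 + 0.069 + 0.065 = 0.225; P(Plant=P1 | Status=down) = 0.063/0.225 = 0.280000.
P(Status=slow) = 0.110 + 0.080 + 0.038 + 0.054 + 0.031 = 0.313; P(Plant=P1 | Status=slow) = 0.110/0.313 = 0.351438.
Difference = -0.07144.

-0.07144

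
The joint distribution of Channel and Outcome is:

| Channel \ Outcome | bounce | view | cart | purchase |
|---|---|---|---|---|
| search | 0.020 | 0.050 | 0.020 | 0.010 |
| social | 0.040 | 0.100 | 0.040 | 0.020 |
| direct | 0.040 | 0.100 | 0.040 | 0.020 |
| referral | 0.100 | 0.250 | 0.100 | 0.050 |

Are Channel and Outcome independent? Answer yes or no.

Every cell satisfies P(Channel,Outcome) = P(Channel)·P(Outcome). For instance P(Channel=search) = 0.100, P(Outcome=bounce) = 0.200, and 0.100×0.200 = 0.020 matches the joint entry. So Channel and Outcome are independent.

yes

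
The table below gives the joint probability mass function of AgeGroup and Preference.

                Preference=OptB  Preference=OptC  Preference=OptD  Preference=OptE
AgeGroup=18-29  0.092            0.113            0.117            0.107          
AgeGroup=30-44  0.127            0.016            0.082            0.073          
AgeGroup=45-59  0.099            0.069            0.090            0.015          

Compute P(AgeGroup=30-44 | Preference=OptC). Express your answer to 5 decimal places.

P(Preference=OptC) = 0.113 + 0.016 + 0.069 = 0.198.
P(AgeGroup=30-44 | Preference=OptC) = 0.016/0.198 = 0.08081.

0.08081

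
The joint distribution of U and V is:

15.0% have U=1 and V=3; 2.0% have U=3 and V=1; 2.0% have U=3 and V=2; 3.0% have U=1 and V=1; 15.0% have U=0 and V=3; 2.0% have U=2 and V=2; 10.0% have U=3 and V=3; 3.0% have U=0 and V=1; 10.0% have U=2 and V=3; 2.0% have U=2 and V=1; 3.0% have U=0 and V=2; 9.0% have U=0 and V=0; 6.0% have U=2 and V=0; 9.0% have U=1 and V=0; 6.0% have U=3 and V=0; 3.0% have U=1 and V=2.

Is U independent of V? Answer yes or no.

yes

Every cell satisfies P(U,V) = P(U)·P(V). For instance P(U=2) = 0.200, P(V=1) = 0.100, and 0.200×0.100 = 0.020 matches the joint entry. So U and V are independent.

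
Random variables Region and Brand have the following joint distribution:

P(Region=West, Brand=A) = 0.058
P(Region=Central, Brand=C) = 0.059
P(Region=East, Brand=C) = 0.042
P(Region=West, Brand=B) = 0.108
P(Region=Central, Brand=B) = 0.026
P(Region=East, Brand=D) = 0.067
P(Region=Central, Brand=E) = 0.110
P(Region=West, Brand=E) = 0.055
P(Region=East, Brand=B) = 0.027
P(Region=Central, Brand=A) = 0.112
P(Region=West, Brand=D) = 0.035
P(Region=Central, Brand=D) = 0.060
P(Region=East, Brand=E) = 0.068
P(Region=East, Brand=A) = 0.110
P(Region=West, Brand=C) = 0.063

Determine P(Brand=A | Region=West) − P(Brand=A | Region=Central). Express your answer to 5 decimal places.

-0.12336

P(Region=West) = 0.058 + 0.108 + 0.063 + 0.035 + 0.055 = 0.319; P(Brand=A | Region=West) = 0.058/0.319 = 0.181818.
P(Region=Central) = 0.112 + 0.026 + 0.059 + 0.060 + 0.110 = 0.367; P(Brand=A | Region=Central) = 0.112/0.367 = 0.305177.
Difference = -0.12336.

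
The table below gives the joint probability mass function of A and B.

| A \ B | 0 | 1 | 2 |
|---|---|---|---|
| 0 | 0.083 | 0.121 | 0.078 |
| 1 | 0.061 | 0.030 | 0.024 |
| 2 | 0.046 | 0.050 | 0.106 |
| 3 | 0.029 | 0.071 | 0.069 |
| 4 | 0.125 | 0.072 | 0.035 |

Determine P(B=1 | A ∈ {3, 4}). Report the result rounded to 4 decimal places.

P(A=3) = 0.029 + 0.071 + 0.069 = 0.169.
P(A=4) = 0.125 + 0.072 + 0.035 = 0.232.
P(A ∈ {3, 4}) = 0.169 + 0.232 = 0.401; P(B=1, A ∈ {3, 4}) = 0.071 + 0.072 = 0.143.
P(B=1 | A ∈ {3, 4}) = 0.143/0.401 = 0.3566.

0.3566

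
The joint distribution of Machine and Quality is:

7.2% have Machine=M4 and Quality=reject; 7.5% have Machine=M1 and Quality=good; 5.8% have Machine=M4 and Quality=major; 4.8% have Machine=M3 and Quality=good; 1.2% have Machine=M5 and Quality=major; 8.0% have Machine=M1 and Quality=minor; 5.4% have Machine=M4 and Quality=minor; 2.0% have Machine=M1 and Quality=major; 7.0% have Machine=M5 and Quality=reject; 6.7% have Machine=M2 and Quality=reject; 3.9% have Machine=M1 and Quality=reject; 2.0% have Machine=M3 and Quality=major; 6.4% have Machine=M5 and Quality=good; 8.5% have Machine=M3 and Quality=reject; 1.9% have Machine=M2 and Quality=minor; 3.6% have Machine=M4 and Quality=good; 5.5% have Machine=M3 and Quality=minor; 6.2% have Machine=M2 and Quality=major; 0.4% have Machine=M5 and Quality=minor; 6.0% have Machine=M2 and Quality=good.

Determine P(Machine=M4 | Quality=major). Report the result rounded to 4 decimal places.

0.3372

P(Quality=major) = 0.020 + 0.062 + 0.020 + 0.058 + 0.012 = 0.172.
P(Machine=M4 | Quality=major) = 0.058/0.172 = 0.3372.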